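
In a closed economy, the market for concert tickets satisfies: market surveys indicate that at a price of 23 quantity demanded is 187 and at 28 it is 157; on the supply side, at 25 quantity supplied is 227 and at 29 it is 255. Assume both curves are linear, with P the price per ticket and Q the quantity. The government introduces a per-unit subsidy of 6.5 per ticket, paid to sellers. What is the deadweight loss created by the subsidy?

Deadweight loss = 68.25.

Demand slope: (157 − 187)/(28 − 23) = -6, so Qd = 325 − 6P.
Supply slope: (255 − 227)/(29 − 25) = 7, so Qs = 7P + 52.
Before the subsidy: set 325 − 6P = 7P + 52 → P* = 21, Q* = 199.
With a per-unit subsidy paid to sellers, each receives P + 6.5 per unit sold, so supply becomes Qs = 7(P + 6.5) + 52.
Solving gives Q = 220 with buyers paying 17.5 and sellers receiving 24 (the 6.5 wedge).
Quantity rises by |ΔQ| = |199 − 220| = 21.
DWL = ½ · t · |ΔQ| = ½ · 6.5 · 21 = 68.25.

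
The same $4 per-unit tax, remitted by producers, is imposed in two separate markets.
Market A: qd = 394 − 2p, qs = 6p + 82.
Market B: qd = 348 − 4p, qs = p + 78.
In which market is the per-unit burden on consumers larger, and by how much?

Market A: pre-tax p* = $39, q* = 316; post-tax q = 310; per-unit burden on consumers = $3.
Market B: pre-tax p* = $54, q* = 132; post-tax q = 128.8; per-unit burden on consumers = $0.8.
Difference: $3 vs $0.8 → market A is larger by $2.2.

Market A, by $2.2.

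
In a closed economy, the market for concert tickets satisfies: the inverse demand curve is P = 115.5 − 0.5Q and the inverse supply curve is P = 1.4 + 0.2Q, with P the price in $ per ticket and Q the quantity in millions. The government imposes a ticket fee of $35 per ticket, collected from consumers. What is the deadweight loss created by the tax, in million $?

Deadweight loss = $875 million.

Rewrite in direct form: Qd = 231 − 2P and Qs = 5P − 7.
Before the tax: set 231 − 2P = 5P − 7 → P* = $34, Q* = 163.
With the tax collected from consumers, demand (in seller-price terms) shifts: Qd = 231 − 2(P + 35).
New equilibrium: consumers pay $59, suppliers receive $24, Q = 113. (Wedge: Pb − Ps = 35.)
Quantity falls by |ΔQ| = |163 − 113| = 50.
DWL = ½ · t · |ΔQ| = ½ · 35 · 50 = $875.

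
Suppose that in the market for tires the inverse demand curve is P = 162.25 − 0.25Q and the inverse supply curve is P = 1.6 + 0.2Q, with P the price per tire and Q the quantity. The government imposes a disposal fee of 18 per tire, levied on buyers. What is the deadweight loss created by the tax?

Inverting to Q(P) form: Qd = 649 − 4P; Qs = 5P − 8.
Before the tax: set 649 − 4P = 5P − 8 → P* = 73, Q* = 357.
With the tax collected from buyers, demand (in seller-price terms) shifts: Qd = 649 − 4(P + 18).
Solving gives Q = 317 with buyers paying 83 and sellers receiving 65 (the 18 wedge).
Quantity falls by |ΔQ| = |357 − 317| = 40.
DWL = ½ · t · |ΔQ| = ½ · 18 · 40 = 360.

Deadweight loss = 360.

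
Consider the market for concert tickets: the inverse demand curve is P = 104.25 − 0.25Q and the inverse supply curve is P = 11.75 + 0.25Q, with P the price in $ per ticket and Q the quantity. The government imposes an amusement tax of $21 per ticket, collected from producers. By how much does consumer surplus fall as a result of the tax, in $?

Consumer surplus falls by $1722.

Inverting to Q(P) form: Qd = 417 − 4P; Qs = 4P − 47.
Before the tax: set 417 − 4P = 4P − 47 → P* = $58, Q* = 185.
With the tax collected from producers, supply shifts: Qs = 4(P − 21) − 47.
Solving gives Q = 143 with consumers paying $68.5 and producers receiving $47.5 (the $21 wedge).
ΔCS is the trapezoid between Q = 143 and Q = 185 of height $10.5: ½ · (185 + 143) · 10.5 = $1722.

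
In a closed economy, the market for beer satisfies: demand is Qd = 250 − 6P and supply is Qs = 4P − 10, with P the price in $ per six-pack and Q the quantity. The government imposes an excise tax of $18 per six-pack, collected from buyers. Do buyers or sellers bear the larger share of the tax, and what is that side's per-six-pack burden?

Before the tax: set 250 − 6P = 4P − 10 → P* = $26, Q* = 94.
With the tax collected from buyers, demand (in seller-price terms) shifts: Qd = 250 − 6(P + 18).
Solving gives Q = 50.8 with buyers paying $33.2 and sellers receiving $15.2 (the $18 wedge).
Per-six-pack burden: buyers $7.2, sellers $10.8.
Sellers take the larger share because supply is less price-elastic here (demand slope 6 vs supply slope 4).

Sellers bear the larger share: $10.8 per six-pack.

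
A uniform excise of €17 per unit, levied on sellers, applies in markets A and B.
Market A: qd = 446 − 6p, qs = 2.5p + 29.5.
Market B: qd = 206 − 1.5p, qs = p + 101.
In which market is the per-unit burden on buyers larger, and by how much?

Market B, by €1.8.

Market A: pre-tax p* = €49, q* = 152; post-tax q = 122; per-unit burden on buyers = €5.
Market B: pre-tax p* = €42, q* = 143; post-tax q = 132.8; per-unit burden on buyers = €6.8.
Difference: €5 vs €6.8 → market B is larger by €1.8.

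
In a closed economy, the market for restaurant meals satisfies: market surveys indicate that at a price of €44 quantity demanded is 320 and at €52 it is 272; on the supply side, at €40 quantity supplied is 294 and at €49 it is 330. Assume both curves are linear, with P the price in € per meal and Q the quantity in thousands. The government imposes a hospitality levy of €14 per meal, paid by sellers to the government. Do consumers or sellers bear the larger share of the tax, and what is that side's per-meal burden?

Sellers bear the larger share: €8.4 per meal.

Demand slope: (272 − 320)/(52 − 44) = -6, so Qd = 584 − 6P.
Supply slope: (330 − 294)/(49 − 40) = 4, so Qs = 4P + 134.
Without the tax, 584 − 6P = 4P + 134 gives 10P = 450, so P* = €45 and Q* = 314.
With the tax collected from sellers, supply shifts: Qs = 4(P − 14) + 134.
Solving gives Q = 280.4 with consumers paying €50.6 and sellers receiving €36.6 (the €14 wedge).
Per-meal burden: consumers €5.6, sellers €8.4.
Sellers take the larger share because supply is less price-elastic here (demand slope 6 vs supply slope 4).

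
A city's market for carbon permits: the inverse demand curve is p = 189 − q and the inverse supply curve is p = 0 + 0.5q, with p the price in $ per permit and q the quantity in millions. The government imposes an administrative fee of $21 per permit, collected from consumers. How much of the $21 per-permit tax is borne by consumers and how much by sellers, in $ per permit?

Consumers bear $14 per permit; sellers bear $7 per permit.

Inverting to q(p) form: qd = 189 − p; qs = 2p.
Without the tax, 189 − p = 2p gives 3p = 189, so p* = $63 and q* = 126.
With the tax collected from consumers, demand (in seller-price terms) shifts: qd = 189 − (p + 21).
New equilibrium: consumers pay $77, sellers receive $56, q = 112. (Wedge: pb − ps = 21.)
Burden on consumers: $14; on sellers: $7. (They sum to $21.)
The less price-elastic side of the market bears the larger share of a per-unit tax.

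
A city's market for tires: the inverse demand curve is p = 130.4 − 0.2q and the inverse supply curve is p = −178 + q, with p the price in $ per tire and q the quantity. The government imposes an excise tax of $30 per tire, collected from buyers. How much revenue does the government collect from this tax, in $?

Tax revenue = $6960.

Inverting to q(p) form: qd = 652 − 5p; qs = p + 178.
Before the tax: set 652 − 5p = p + 178 → p* = $79, q* = 257.
With the tax collected from buyers, demand (in seller-price terms) shifts: qd = 652 − 5(p + 30).
Solving gives q = 232 with buyers paying $84 and sellers receiving $54 (the $30 wedge).
Revenue = t · Q = 30 · 232 = $6960.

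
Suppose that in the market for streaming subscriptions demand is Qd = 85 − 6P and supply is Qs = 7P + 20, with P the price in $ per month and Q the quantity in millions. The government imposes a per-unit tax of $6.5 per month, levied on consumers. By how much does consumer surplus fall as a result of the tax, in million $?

Consumer surplus falls by $155.75 million.

Before the tax: set 85 − 6P = 7P + 20 → P* = $5, Q* = 55.
With the tax collected from consumers, demand (in seller-price terms) shifts: Qd = 85 − 6(P + 6.5).
New equilibrium: consumers pay $8.5, producers receive $2, Q = 34. (Wedge: Pb − Ps = 6.5.)
ΔCS is the trapezoid between Q = 34 and Q = 55 of height $3.5: ½ · (55 + 34) · 3.5 = $155.75.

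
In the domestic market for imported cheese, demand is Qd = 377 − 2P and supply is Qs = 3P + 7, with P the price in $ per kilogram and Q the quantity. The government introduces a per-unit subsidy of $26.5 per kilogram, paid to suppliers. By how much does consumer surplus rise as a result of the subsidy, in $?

Consumer surplus rises by $3893.91.

Before the subsidy: set 377 − 2P = 3P + 7 → P* = $74, Q* = 229.
With a per-unit subsidy paid to suppliers, each receives P + 26.5 per unit sold, so supply becomes Qs = 3(P + 26.5) + 7.
New equilibrium: consumers pay $58.1, suppliers receive $84.6, Q = 260.8. (Wedge: Pb − Ps = −26.5.)
ΔCS is the trapezoid between Q = 260.8 and Q = 229 of height $15.9: ½ · (229 + 260.8) · 15.9 = $3893.91.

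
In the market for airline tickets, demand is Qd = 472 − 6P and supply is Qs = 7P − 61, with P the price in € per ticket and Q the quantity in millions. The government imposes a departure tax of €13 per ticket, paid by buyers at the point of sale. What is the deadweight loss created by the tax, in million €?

Deadweight loss = €273 million.

Without the tax, 472 − 6P = 7P − 61 gives 13P = 533, so P* = €41 and Q* = 226.
With the tax collected from buyers, demand (in seller-price terms) shifts: Qd = 472 − 6(P + 13).
New equilibrium: buyers pay €48, sellers receive €35, Q = 184. (Wedge: Pb − Ps = 13.)
Quantity falls by |ΔQ| = |226 − 184| = 42.
DWL = ½ · t · |ΔQ| = ½ · 13 · 42 = €273.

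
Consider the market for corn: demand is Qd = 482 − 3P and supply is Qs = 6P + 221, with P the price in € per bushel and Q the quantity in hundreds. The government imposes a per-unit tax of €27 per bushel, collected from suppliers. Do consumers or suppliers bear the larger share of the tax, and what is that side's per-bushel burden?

Without the tax, 482 − 3P = 6P + 221 gives 9P = 261, so P* = €29 and Q* = 395.
With the tax collected from suppliers, supply shifts: Qs = 6(P − 27) + 221.
Solving gives Q = 341 with consumers paying €47 and suppliers receiving €20 (the €27 wedge).
Per-bushel burden: consumers €18, suppliers €9.
Consumers take the larger share because demand is less price-elastic here (demand slope 3 vs supply slope 6).
The less price-elastic side of the market bears the larger share of a per-unit tax.

Consumers bear the larger share: €18 per bushel.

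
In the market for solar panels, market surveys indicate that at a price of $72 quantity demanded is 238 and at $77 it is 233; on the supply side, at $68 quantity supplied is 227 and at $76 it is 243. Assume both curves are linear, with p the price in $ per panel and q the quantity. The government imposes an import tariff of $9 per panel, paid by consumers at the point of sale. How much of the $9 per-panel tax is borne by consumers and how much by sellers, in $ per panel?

Demand slope: (233 − 238)/(77 − 72) = -1, so qd = 310 − p.
Supply slope: (243 − 227)/(76 − 68) = 2, so qs = 2p + 91.
Without the tax, 310 − p = 2p + 91 gives 3p = 219, so p* = $73 and q* = 237.
With the tax collected from consumers, demand (in seller-price terms) shifts: qd = 310 − (p + 9).
Solving gives q = 231 with consumers paying $79 and sellers receiving $70 (the $9 wedge).
Burden on consumers: $6; on sellers: $3. (They sum to $9.)

Consumers bear $6 per panel; sellers bear $3 per panel.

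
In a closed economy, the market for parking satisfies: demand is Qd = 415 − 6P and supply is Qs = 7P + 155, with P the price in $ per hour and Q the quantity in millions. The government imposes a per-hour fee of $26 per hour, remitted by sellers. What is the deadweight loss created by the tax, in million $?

Deadweight loss = $1092 million.

Before the tax: set 415 − 6P = 7P + 155 → P* = $20, Q* = 295.
With the tax collected from sellers, supply shifts: Qs = 7(P − 26) + 155.
Solving gives Q = 211 with buyers paying $34 and sellers receiving $8 (the $26 wedge).
Quantity falls by |ΔQ| = |295 − 211| = 84.
DWL = ½ · t · |ΔQ| = ½ · 26 · 84 = $1092.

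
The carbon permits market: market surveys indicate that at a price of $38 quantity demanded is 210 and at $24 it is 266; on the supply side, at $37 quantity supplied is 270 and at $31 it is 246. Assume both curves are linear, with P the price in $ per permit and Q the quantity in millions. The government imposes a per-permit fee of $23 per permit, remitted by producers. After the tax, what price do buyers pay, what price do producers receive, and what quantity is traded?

Demand slope: (266 − 210)/(24 − 38) = -4, so Qd = 362 − 4P.
Supply slope: (246 − 270)/(31 − 37) = 4, so Qs = 4P + 122.
Before the tax: set 362 − 4P = 4P + 122 → P* = $30, Q* = 242.
With the tax collected from producers, supply shifts: Qs = 4(P − 23) + 122.
New equilibrium: buyers pay $41.5, producers receive $18.5, Q = 196. (Wedge: Pb − Ps = 23.)
The less price-elastic side of the market bears the larger share of a per-unit tax.

Buyers pay $41.5; producers receive $18.5; quantity = 196.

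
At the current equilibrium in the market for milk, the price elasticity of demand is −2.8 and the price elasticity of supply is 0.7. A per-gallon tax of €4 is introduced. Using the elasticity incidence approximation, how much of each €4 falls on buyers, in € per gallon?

Buyers bear ≈ €0.8 per gallon.

Incidence ratio: buyers' share ≈ εs / (εs + |εd|) = 0.7 / (0.7 + 2.8) = 0.2.
So buyers bear ≈ 0.2 × €4 = €0.8; producers bear €3.2.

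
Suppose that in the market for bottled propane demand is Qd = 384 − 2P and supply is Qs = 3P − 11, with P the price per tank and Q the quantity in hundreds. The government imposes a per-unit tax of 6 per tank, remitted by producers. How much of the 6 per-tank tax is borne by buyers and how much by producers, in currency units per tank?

Buyers bear 3.6 per tank; producers bear 2.4 per tank.

Before the tax: set 384 − 2P = 3P − 11 → P* = 79, Q* = 226.
With the tax collected from producers, supply shifts: Qs = 3(P − 6) − 11.
Solving gives Q = 218.8 with buyers paying 82.6 and producers receiving 76.6 (the 6 wedge).
Burden on buyers: 3.6; on producers: 2.4. (They sum to 6.)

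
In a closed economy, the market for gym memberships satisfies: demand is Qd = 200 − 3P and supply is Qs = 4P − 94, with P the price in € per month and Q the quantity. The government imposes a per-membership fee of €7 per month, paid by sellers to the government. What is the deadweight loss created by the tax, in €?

Deadweight loss = €42.

Without the tax, 200 − 3P = 4P − 94 gives 7P = 294, so P* = €42 and Q* = 74.
With the tax collected from sellers, supply shifts: Qs = 4(P − 7) − 94.
Solving gives Q = 62 with consumers paying €46 and sellers receiving €39 (the €7 wedge).
Quantity falls by |ΔQ| = |74 − 62| = 12.
DWL = ½ · t · |ΔQ| = ½ · 7 · 12 = €42.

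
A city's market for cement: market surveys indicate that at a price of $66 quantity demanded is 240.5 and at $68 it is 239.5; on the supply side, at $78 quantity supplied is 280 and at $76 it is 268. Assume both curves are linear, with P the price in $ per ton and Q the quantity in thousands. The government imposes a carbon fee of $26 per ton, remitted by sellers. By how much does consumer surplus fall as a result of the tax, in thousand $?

Demand slope: (239.5 − 240.5)/(68 − 66) = -0.5, so Qd = 273.5 − 0.5P.
Supply slope: (268 − 280)/(76 − 78) = 6, so Qs = 6P − 188.
Before the tax: set 273.5 − 0.5P = 6P − 188 → P* = $71, Q* = 238.
With the tax collected from sellers, supply shifts: Qs = 6(P − 26) − 188.
New equilibrium: buyers pay $95, sellers receive $69, Q = 226. (Wedge: Pb − Ps = 26.)
ΔCS is the trapezoid between Q = 226 and Q = 238 of height $24: ½ · (238 + 226) · 24 = $5568.

Consumer surplus falls by $5568 thousand.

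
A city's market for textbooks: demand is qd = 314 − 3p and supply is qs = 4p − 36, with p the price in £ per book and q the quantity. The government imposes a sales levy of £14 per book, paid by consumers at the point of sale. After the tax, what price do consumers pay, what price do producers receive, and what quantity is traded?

Consumers pay £58; producers receive £44; quantity = 140.

Before the tax: set 314 − 3p = 4p − 36 → p* = £50, q* = 164.
With the tax collected from consumers, demand (in seller-price terms) shifts: qd = 314 − 3(p + 14).
Solving gives q = 140 with consumers paying £58 and producers receiving £44 (the £14 wedge).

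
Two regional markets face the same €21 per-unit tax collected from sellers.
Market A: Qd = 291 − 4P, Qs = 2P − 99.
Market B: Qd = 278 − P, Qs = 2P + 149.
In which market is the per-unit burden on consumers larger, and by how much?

Market A: pre-tax P* = €65, Q* = 31; post-tax Q = 3; per-unit burden on consumers = €7.
Market B: pre-tax P* = €43, Q* = 235; post-tax Q = 221; per-unit burden on consumers = €14.
Difference: €7 vs €14 → market B is larger by €7.

Market B, by €7.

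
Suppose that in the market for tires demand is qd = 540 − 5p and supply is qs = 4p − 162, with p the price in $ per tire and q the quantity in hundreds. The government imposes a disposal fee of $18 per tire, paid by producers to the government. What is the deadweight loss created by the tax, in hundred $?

Without the tax, 540 − 5p = 4p − 162 gives 9p = 702, so p* = $78 and q* = 150.
With the tax collected from producers, supply shifts: qs = 4(p − 18) − 162.
New equilibrium: consumers pay $86, producers receive $68, q = 110. (Wedge: pb − ps = 18.)
Quantity falls by |ΔQ| = |150 − 110| = 40.
DWL = ½ · t · |ΔQ| = ½ · 18 · 40 = $360.

Deadweight loss = $360 hundred.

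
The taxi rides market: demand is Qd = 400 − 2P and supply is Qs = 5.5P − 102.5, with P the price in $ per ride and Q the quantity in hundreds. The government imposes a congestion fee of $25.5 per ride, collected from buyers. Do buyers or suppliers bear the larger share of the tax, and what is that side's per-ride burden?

Before the tax: set 400 − 2P = 5.5P − 102.5 → P* = $67, Q* = 266.
With the tax collected from buyers, demand (in seller-price terms) shifts: Qd = 400 − 2(P + 25.5).
Solving gives Q = 228.6 with buyers paying $85.7 and suppliers receiving $60.2 (the $25.5 wedge).
Per-ride burden: buyers $18.7, suppliers $6.8.
Buyers take the larger share because demand is less price-elastic here (demand slope 2 vs supply slope 5.5).

Buyers bear the larger share: $18.7 per ride.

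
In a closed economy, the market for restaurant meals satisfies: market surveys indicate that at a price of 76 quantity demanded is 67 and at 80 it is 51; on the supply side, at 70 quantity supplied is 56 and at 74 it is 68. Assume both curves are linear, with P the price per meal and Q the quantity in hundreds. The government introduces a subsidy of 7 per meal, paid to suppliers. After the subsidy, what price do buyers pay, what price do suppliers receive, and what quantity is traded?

Buyers pay 72; suppliers receive 79; quantity = 83.

Demand slope: (51 − 67)/(80 − 76) = -4, so Qd = 371 − 4P.
Supply slope: (68 − 56)/(74 − 70) = 3, so Qs = 3P − 154.
Without the subsidy, 371 − 4P = 3P − 154 gives 7P = 525, so P* = 75 and Q* = 71.
With a per-unit subsidy paid to suppliers, each receives P + 7 per unit sold, so supply becomes Qs = 3(P + 7) − 154.
New equilibrium: buyers pay 72, suppliers receive 79, Q = 83. (Wedge: Pb − Ps = −7.)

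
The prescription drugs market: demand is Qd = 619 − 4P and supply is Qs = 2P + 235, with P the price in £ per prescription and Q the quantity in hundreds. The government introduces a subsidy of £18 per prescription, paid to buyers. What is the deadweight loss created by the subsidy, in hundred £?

Deadweight loss = £216 hundred.

Without the subsidy, 619 − 4P = 2P + 235 gives 6P = 384, so P* = £64 and Q* = 363.
With a per-unit subsidy paid to buyers, each effectively pays P − 18, so demand becomes Qd = 619 − 4(P − 18).
New equilibrium: buyers pay £58, producers receive £76, Q = 387. (Wedge: Pb − Ps = −18.)
Quantity rises by |ΔQ| = |363 − 387| = 24.
DWL = ½ · t · |ΔQ| = ½ · 18 · 24 = £216.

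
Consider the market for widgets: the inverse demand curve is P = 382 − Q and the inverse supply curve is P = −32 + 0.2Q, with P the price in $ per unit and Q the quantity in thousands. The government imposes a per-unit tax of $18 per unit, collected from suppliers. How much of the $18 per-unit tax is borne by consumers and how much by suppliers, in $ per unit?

Consumers bear $15 per unit; suppliers bear $3 per unit.

Rewrite in direct form: Qd = 382 − P and Qs = 5P + 160.
Without the tax, 382 − P = 5P + 160 gives 6P = 222, so P* = $37 and Q* = 345.
With the tax collected from suppliers, supply shifts: Qs = 5(P − 18) + 160.
Solving gives Q = 330 with consumers paying $52 and suppliers receiving $34 (the $18 wedge).
Burden on consumers: $15; on suppliers: $3. (They sum to $18.)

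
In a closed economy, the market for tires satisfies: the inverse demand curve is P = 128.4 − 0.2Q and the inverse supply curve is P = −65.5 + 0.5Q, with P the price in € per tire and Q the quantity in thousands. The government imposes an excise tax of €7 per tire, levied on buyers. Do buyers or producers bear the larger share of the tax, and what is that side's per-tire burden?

Producers bear the larger share: €5 per tire.

Rewrite in direct form: Qd = 642 − 5P and Qs = 2P + 131.
Without the tax, 642 − 5P = 2P + 131 gives 7P = 511, so P* = €73 and Q* = 277.
With the tax collected from buyers, demand (in seller-price terms) shifts: Qd = 642 − 5(P + 7).
New equilibrium: buyers pay €75, producers receive €68, Q = 267. (Wedge: Pb − Ps = 7.)
Per-tire burden: buyers €2, producers €5.
Producers take the larger share because supply is less price-elastic here (demand slope 5 vs supply slope 2).
The less price-elastic side of the market bears the larger share of a per-unit tax.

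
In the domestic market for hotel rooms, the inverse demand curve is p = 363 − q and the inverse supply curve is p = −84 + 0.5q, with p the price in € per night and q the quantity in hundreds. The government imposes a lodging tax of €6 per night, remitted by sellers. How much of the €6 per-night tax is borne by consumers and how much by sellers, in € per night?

Rewrite in direct form: qd = 363 − p and qs = 2p + 168.
Without the tax, 363 − p = 2p + 168 gives 3p = 195, so p* = €65 and q* = 298.
With the tax collected from sellers, supply shifts: qs = 2(p − 6) + 168.
New equilibrium: consumers pay €69, sellers receive €63, q = 294. (Wedge: pb − ps = 6.)
Burden on consumers: €4; on sellers: €2. (They sum to €6.)
The less price-elastic side of the market bears the larger share of a per-unit tax.

Consumers bear €4 per night; sellers bear €2 per night.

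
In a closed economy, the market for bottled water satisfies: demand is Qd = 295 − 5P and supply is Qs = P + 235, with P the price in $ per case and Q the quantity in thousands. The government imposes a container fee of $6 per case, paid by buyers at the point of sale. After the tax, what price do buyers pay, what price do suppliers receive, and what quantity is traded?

Buyers pay $11; suppliers receive $5; quantity = 240.

Without the tax, 295 − 5P = P + 235 gives 6P = 60, so P* = $10 and Q* = 245.
With the tax collected from buyers, demand (in seller-price terms) shifts: Qd = 295 − 5(P + 6).
New equilibrium: buyers pay $11, suppliers receive $5, Q = 240. (Wedge: Pb − Ps = 6.)
The less price-elastic side of the market bears the larger share of a per-unit tax.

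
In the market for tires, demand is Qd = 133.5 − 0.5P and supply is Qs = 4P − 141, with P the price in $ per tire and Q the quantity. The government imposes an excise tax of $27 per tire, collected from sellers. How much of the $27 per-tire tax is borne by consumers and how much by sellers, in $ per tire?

Before the tax: set 133.5 − 0.5P = 4P − 141 → P* = $61, Q* = 103.
With the tax collected from sellers, supply shifts: Qs = 4(P − 27) − 141.
New equilibrium: consumers pay $85, sellers receive $58, Q = 91. (Wedge: Pb − Ps = 27.)
Burden on consumers: $24; on sellers: $3. (They sum to $27.)
The less price-elastic side of the market bears the larger share of a per-unit tax.

Consumers bear $24 per tire; sellers bear $3 per tire.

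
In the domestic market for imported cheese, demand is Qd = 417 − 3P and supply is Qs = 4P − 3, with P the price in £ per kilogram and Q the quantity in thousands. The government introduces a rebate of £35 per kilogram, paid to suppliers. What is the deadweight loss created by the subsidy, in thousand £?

Deadweight loss = £1050 thousand.

Before the subsidy: set 417 − 3P = 4P − 3 → P* = £60, Q* = 237.
With a per-unit subsidy paid to suppliers, each receives P + 35 per unit sold, so supply becomes Qs = 4(P + 35) − 3.
New equilibrium: consumers pay £40, suppliers receive £75, Q = 297. (Wedge: Pb − Ps = −35.)
Quantity rises by |ΔQ| = |237 − 297| = 60.
DWL = ½ · t · |ΔQ| = ½ · 35 · 60 = £1050.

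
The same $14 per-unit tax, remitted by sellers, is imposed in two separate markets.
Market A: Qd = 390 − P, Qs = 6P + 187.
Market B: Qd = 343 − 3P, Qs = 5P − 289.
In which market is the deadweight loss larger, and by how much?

Market B, by $99.75.

Market A: pre-tax P* = $29, Q* = 361; post-tax Q = 349; deadweight loss = $84.
Market B: pre-tax P* = $79, Q* = 106; post-tax Q = 79.75; deadweight loss = $183.75.
Difference: $84 vs $183.75 → market B is larger by $99.75.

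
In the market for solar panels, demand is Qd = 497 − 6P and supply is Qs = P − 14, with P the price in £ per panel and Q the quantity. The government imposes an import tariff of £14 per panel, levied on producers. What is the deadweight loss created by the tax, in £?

Without the tax, 497 − 6P = P − 14 gives 7P = 511, so P* = £73 and Q* = 59.
With the tax collected from producers, supply shifts: Qs = (P − 14) − 14.
New equilibrium: buyers pay £75, producers receive £61, Q = 47. (Wedge: Pb − Ps = 14.)
Quantity falls by |ΔQ| = |59 − 47| = 12.
DWL = ½ · t · |ΔQ| = ½ · 14 · 12 = £84.

Deadweight loss = £84.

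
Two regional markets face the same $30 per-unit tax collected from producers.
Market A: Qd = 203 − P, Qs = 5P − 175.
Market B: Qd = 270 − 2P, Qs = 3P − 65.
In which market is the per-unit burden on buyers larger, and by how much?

Market A, by $7.

Market A: pre-tax P* = $63, Q* = 140; post-tax Q = 115; per-unit burden on buyers = $25.
Market B: pre-tax P* = $67, Q* = 136; post-tax Q = 100; per-unit burden on buyers = $18.
Difference: $25 vs $18 → market A is larger by $7.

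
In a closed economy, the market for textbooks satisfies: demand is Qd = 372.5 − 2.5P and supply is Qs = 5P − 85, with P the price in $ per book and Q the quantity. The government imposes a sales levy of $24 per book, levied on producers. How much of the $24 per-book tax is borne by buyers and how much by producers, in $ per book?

Buyers bear $16 per book; producers bear $8 per book.

Without the tax, 372.5 − 2.5P = 5P − 85 gives 7.5P = 457.5, so P* = $61 and Q* = 220.
With the tax collected from producers, supply shifts: Qs = 5(P − 24) − 85.
Solving gives Q = 180 with buyers paying $77 and producers receiving $53 (the $24 wedge).
Burden on buyers: $16; on producers: $8. (They sum to $24.)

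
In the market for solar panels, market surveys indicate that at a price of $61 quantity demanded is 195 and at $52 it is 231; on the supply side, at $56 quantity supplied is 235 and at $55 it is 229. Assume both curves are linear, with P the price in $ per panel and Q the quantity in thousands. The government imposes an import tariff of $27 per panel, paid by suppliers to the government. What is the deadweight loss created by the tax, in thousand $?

Demand slope: (231 − 195)/(52 − 61) = -4, so Qd = 439 − 4P.
Supply slope: (229 − 235)/(55 − 56) = 6, so Qs = 6P − 101.
Without the tax, 439 − 4P = 6P − 101 gives 10P = 540, so P* = $54 and Q* = 223.
With the tax collected from suppliers, supply shifts: Qs = 6(P − 27) − 101.
New equilibrium: consumers pay $70.2, suppliers receive $43.2, Q = 158.2. (Wedge: Pb − Ps = 27.)
Quantity falls by |ΔQ| = |223 − 158.2| = 64.8.
DWL = ½ · t · |ΔQ| = ½ · 27 · 64.8 = $874.8.

Deadweight loss = $874.8 thousand.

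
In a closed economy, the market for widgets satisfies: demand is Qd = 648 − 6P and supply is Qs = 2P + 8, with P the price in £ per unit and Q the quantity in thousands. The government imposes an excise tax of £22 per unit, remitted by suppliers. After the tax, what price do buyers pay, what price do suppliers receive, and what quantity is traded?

Buyers pay £85.5; suppliers receive £63.5; quantity = 135.

Before the tax: set 648 − 6P = 2P + 8 → P* = £80, Q* = 168.
With the tax collected from suppliers, supply shifts: Qs = 2(P − 22) + 8.
New equilibrium: buyers pay £85.5, suppliers receive £63.5, Q = 135. (Wedge: Pb − Ps = 22.)
The less price-elastic side of the market bears the larger share of a per-unit tax.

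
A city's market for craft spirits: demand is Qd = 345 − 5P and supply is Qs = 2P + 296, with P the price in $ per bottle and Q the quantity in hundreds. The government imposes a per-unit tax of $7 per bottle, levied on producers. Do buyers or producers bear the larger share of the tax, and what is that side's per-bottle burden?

Producers bear the larger share: $5 per bottle.

Without the tax, 345 − 5P = 2P + 296 gives 7P = 49, so P* = $7 and Q* = 310.
With the tax collected from producers, supply shifts: Qs = 2(P − 7) + 296.
New equilibrium: buyers pay $9, producers receive $2, Q = 300. (Wedge: Pb − Ps = 7.)
Per-bottle burden: buyers $2, producers $5.
Producers take the larger share because supply is less price-elastic here (demand slope 5 vs supply slope 2).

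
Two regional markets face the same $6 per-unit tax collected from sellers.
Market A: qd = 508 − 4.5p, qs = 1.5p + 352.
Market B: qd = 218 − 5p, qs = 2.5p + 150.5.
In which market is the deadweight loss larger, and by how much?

Market B, by $9.75.

Market A: pre-tax p* = $26, q* = 391; post-tax q = 384.25; deadweight loss = $20.25.
Market B: pre-tax p* = $9, q* = 173; post-tax q = 163; deadweight loss = $30.
Difference: $20.25 vs $30 → market B is larger by $9.75.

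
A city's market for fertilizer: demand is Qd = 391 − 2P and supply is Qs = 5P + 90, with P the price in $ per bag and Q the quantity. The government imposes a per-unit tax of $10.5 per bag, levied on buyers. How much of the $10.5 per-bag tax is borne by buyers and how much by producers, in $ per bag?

Buyers bear $7.5 per bag; producers bear $3 per bag.

Without the tax, 391 − 2P = 5P + 90 gives 7P = 301, so P* = $43 and Q* = 305.
With the tax collected from buyers, demand (in seller-price terms) shifts: Qd = 391 − 2(P + 10.5).
New equilibrium: buyers pay $50.5, producers receive $40, Q = 290. (Wedge: Pb − Ps = 10.5.)
Burden on buyers: $7.5; on producers: $3. (They sum to $10.5.)
The less price-elastic side of the market bears the larger share of a per-unit tax.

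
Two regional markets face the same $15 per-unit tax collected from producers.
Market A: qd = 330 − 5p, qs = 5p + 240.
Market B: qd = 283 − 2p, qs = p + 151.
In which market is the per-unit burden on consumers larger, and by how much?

Market A: pre-tax p* = $9, q* = 285; post-tax q = 247.5; per-unit burden on consumers = $7.5.
Market B: pre-tax p* = $44, q* = 195; post-tax q = 185; per-unit burden on consumers = $5.
Difference: $7.5 vs $5 → market A is larger by $2.5.

Market A, by $2.5.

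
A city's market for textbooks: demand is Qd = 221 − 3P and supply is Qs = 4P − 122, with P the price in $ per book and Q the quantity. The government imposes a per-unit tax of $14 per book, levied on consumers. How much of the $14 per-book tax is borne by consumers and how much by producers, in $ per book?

Consumers bear $8 per book; producers bear $6 per book.

Without the tax, 221 − 3P = 4P − 122 gives 7P = 343, so P* = $49 and Q* = 74.
With the tax collected from consumers, demand (in seller-price terms) shifts: Qd = 221 − 3(P + 14).
New equilibrium: consumers pay $57, producers receive $43, Q = 50. (Wedge: Pb − Ps = 14.)
Burden on consumers: $8; on producers: $6. (They sum to $14.)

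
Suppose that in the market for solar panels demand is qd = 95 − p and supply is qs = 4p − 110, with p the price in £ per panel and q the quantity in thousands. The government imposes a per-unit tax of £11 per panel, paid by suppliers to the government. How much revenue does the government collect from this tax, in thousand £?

Tax revenue = £497.2 thousand.

Without the tax, 95 − p = 4p − 110 gives 5p = 205, so p* = £41 and q* = 54.
With the tax collected from suppliers, supply shifts: qs = 4(p − 11) − 110.
New equilibrium: consumers pay £49.8, suppliers receive £38.8, q = 45.2. (Wedge: pb − ps = 11.)
Revenue = t · Q = 11 · 45.2 = £497.2.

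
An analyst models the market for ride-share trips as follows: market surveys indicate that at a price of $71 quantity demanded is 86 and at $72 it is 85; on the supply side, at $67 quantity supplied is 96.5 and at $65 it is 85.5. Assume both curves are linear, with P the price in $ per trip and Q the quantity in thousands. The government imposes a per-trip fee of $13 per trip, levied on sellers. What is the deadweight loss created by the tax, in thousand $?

Deadweight loss = $71.5 thousand.

Demand slope: (85 − 86)/(72 − 71) = -1, so Qd = 157 − P.
Supply slope: (85.5 − 96.5)/(65 − 67) = 5.5, so Qs = 5.5P − 272.
Before the tax: set 157 − P = 5.5P − 272 → P* = $66, Q* = 91.
With the tax collected from sellers, supply shifts: Qs = 5.5(P − 13) − 272.
New equilibrium: consumers pay $77, sellers receive $64, Q = 80. (Wedge: Pb − Ps = 13.)
Quantity falls by |ΔQ| = |91 − 80| = 11.
DWL = ½ · t · |ΔQ| = ½ · 13 · 11 = $71.5.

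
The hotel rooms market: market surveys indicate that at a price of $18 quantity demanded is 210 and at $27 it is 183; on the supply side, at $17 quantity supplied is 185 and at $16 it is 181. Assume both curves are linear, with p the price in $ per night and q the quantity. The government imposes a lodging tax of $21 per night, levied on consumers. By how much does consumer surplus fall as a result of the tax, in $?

Demand slope: (183 − 210)/(27 − 18) = -3, so qd = 264 − 3p.
Supply slope: (181 − 185)/(16 − 17) = 4, so qs = 4p + 117.
Before the tax: set 264 − 3p = 4p + 117 → p* = $21, q* = 201.
With the tax collected from consumers, demand (in seller-price terms) shifts: qd = 264 − 3(p + 21).
Solving gives q = 165 with consumers paying $33 and suppliers receiving $12 (the $21 wedge).
ΔCS is the trapezoid between Q = 165 and Q = 201 of height $12: ½ · (201 + 165) · 12 = $2196.

Consumer surplus falls by $2196.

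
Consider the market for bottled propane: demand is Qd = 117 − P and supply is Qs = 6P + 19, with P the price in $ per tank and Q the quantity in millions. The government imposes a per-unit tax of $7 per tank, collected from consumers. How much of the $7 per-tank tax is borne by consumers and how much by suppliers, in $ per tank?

Consumers bear $6 per tank; suppliers bear $1 per tank.

Without the tax, 117 − P = 6P + 19 gives 7P = 98, so P* = $14 and Q* = 103.
With the tax collected from consumers, demand (in seller-price terms) shifts: Qd = 117 − (P + 7).
New equilibrium: consumers pay $20, suppliers receive $13, Q = 97. (Wedge: Pb − Ps = 7.)
Burden on consumers: $6; on suppliers: $1. (They sum to $7.)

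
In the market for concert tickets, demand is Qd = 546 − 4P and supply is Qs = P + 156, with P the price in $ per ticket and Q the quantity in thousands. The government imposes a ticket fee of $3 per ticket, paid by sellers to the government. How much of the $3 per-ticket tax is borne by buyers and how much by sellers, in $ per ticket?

Buyers bear $0.6 per ticket; sellers bear $2.4 per ticket.

Without the tax, 546 − 4P = P + 156 gives 5P = 390, so P* = $78 and Q* = 234.
With the tax collected from sellers, supply shifts: Qs = (P − 3) + 156.
Solving gives Q = 231.6 with buyers paying $78.6 and sellers receiving $75.6 (the $3 wedge).
Burden on buyers: $0.6; on sellers: $2.4. (They sum to $3.)
The less price-elastic side of the market bears the larger share of a per-unit tax.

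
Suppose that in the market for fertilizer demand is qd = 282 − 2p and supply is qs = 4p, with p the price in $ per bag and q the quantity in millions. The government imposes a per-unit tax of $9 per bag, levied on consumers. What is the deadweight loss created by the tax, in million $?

Without the tax, 282 − 2p = 4p gives 6p = 282, so p* = $47 and q* = 188.
With the tax collected from consumers, demand (in seller-price terms) shifts: qd = 282 − 2(p + 9).
New equilibrium: consumers pay $53, sellers receive $44, q = 176. (Wedge: pb − ps = 9.)
Quantity falls by |ΔQ| = |188 − 176| = 12.
DWL = ½ · t · |ΔQ| = ½ · 9 · 12 = $54.

Deadweight loss = $54 million.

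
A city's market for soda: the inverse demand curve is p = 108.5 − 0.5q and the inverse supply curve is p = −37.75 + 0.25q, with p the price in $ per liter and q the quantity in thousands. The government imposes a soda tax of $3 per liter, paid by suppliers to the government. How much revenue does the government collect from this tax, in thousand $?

Tax revenue = $573 thousand.

Inverting to q(p) form: qd = 217 − 2p; qs = 4p + 151.
Before the tax: set 217 − 2p = 4p + 151 → p* = $11, q* = 195.
With the tax collected from suppliers, supply shifts: qs = 4(p − 3) + 151.
New equilibrium: consumers pay $13, suppliers receive $10, q = 191. (Wedge: pb − ps = 3.)
Revenue = t · Q = 3 · 191 = $573.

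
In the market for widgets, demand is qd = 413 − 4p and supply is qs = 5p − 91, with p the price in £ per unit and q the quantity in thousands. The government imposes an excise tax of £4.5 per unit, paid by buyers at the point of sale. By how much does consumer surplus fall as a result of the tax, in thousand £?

Consumer surplus falls by £460 thousand.

Before the tax: set 413 − 4p = 5p − 91 → p* = £56, q* = 189.
With the tax collected from buyers, demand (in seller-price terms) shifts: qd = 413 − 4(p + 4.5).
Solving gives q = 179 with buyers paying £58.5 and sellers receiving £54 (the £4.5 wedge).
ΔCS is the trapezoid between Q = 179 and Q = 189 of height £2.5: ½ · (189 + 179) · 2.5 = £460.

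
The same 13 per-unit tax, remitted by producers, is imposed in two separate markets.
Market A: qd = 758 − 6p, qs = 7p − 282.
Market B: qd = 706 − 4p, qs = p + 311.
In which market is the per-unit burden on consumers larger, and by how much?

Market A: pre-tax p* = 80, q* = 278; post-tax q = 236; per-unit burden on consumers = 7.
Market B: pre-tax p* = 79, q* = 390; post-tax q = 379.6; per-unit burden on consumers = 2.6.
Difference: 7 vs 2.6 → market A is larger by 4.4.

Market A, by 4.4.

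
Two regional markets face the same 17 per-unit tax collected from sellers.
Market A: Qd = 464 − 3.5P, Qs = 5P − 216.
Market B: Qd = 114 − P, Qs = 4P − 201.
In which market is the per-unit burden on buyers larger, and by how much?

Market A: pre-tax P* = 80, Q* = 184; post-tax Q = 149; per-unit burden on buyers = 10.
Market B: pre-tax P* = 63, Q* = 51; post-tax Q = 37.4; per-unit burden on buyers = 13.6.
Difference: 10 vs 13.6 → market B is larger by 3.6.

Market B, by 3.6.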